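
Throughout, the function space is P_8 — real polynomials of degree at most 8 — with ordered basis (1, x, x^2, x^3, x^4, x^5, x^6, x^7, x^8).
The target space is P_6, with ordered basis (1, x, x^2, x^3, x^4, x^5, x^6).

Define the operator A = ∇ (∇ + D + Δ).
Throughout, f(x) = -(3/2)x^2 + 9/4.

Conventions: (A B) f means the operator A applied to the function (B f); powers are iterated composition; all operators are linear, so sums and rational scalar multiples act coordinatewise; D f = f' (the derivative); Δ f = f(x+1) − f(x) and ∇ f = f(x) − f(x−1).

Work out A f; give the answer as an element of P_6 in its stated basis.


∇ f = -3x + 3/2
D f = -3x
Δ f = -3x - 3/2
(∇ + D + Δ) f = -9x
∇ (∇ + D + Δ) f = -9

the image equals g(x) = -9


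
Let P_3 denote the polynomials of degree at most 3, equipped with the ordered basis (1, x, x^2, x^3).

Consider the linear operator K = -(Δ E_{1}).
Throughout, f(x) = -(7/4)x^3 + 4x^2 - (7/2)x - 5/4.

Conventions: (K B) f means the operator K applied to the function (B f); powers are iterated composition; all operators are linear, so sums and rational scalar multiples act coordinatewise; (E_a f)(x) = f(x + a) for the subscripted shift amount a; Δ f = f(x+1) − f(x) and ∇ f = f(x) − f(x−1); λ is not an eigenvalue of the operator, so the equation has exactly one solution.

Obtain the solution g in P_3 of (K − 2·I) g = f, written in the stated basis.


write g with unknown coordinates in the stated basis and equate coefficients in (K − 2·I) g = f
solving from the highest basis element down gives g = (7/8)x^3 - (53/16)x^2 + (9/8)x + 63/32
check: K g = -(21/8)x^2 - (5/4)x + 43/16
so K g − 2·g = -(7/4)x^3 + 4x^2 - (7/2)x - 5/4 = f ✓

g(x) = (7/8)x^3 - (53/16)x^2 + (9/8)x + 63/32


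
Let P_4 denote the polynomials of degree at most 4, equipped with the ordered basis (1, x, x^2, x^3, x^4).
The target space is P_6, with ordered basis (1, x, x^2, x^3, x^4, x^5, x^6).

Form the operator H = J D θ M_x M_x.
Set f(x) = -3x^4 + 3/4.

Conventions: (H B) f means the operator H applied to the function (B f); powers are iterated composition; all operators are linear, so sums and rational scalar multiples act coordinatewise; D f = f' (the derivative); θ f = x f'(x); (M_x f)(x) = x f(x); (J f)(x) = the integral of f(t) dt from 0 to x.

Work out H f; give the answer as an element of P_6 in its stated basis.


g(x) = -18x^6 + (3/2)x^2

M_x f = -3x^5 + (3/4)x
M_x M_x f = -3x^6 + (3/4)x^2
θ M_x M_x f = -18x^6 + (3/2)x^2
D (θ M_x M_x) f = -108x^5 + 3x
J D (θ M_x M_x) f = -18x^6 + (3/2)x^2


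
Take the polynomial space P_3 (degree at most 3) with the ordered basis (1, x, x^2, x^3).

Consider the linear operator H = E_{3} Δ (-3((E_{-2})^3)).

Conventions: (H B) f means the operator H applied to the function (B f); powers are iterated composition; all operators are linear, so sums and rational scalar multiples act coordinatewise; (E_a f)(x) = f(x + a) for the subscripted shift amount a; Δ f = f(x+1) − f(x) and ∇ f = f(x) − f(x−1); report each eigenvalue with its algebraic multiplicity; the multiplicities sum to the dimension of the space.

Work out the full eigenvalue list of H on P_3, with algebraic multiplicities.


λ = 0 (multiplicity 4)

image of 1: 0
image of x: -3
image of x^2: -6x + 15
image of x^3: -9x^2 + 45x - 57
the matrix is upper triangular; its diagonal is (0, 0, 0, 0)
for a triangular matrix the eigenvalues are the diagonal entries, with algebraic multiplicity their repetition count


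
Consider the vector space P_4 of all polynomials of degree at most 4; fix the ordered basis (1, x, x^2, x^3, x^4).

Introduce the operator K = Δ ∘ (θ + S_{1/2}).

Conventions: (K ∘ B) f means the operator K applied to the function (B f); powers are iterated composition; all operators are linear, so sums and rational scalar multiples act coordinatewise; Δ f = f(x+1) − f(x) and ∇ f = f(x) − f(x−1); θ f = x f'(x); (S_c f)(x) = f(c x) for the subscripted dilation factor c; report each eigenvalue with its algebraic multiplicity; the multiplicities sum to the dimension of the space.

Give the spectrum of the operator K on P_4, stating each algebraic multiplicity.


λ = 0 (multiplicity 5)

image of 1: 0
image of x: 3/2
image of x^2: (9/2)x + 9/4
image of x^3: (75/8)x^2 + (75/8)x + 25/8
image of x^4: (65/4)x^3 + (195/8)x^2 + (65/4)x + 65/16
the matrix is upper triangular; its diagonal is (0, 0, 0, 0, 0)
for a triangular matrix the eigenvalues are the diagonal entries, with algebraic multiplicity their repetition count


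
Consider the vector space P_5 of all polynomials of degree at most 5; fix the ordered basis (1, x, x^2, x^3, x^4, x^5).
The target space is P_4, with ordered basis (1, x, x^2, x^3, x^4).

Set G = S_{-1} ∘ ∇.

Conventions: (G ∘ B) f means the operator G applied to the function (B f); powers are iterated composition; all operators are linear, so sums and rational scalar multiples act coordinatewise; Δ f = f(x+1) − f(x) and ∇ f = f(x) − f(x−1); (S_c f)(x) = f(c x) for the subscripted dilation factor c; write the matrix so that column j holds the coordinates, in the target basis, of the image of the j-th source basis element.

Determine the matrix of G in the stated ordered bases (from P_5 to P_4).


image of 1: 0
image of x: 1
image of x^2: -2x - 1
image of x^3: 3x^2 + 3x + 1
image of x^4: -4x^3 - 6x^2 - 4x - 1
image of x^5: 5x^4 + 10x^3 + 10x^2 + 5x + 1
each image's coordinates form column j of the matrix

the matrix is [[0, 1, -1, 1, -1, 1]; [0, 0, -2, 3, -4, 5]; [0, 0, 0, 3, -6, 10]; [0, 0, 0, 0, -4, 10]; [0, 0, 0, 0, 0, 5]] (rows listed top to bottom)


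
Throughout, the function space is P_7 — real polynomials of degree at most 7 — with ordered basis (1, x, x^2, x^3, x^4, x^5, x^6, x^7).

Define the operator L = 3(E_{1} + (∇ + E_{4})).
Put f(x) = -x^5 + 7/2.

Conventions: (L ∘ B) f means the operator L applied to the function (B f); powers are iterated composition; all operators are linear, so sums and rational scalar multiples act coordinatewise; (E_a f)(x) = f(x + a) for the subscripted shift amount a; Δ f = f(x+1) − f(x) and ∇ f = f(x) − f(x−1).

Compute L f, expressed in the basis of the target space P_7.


the result is g(x) = -6x^5 - 90x^4 - 480x^3 - 1980x^2 - 3840x - 3057

E_{1} f = -x^5 - 5x^4 - 10x^3 - 10x^2 - 5x + 5/2
∇ f = -5x^4 + 10x^3 - 10x^2 + 5x - 1
E_{4} f = -x^5 - 20x^4 - 160x^3 - 640x^2 - 1280x - 2041/2
(∇ + E_{4}) f = -x^5 - 25x^4 - 150x^3 - 650x^2 - 1275x - 2043/2
(E_{1} + (∇ + E_{4})) f = -2x^5 - 30x^4 - 160x^3 - 660x^2 - 1280x - 1019
(3(E_{1} + (∇ + E_{4}))) f = -6x^5 - 90x^4 - 480x^3 - 1980x^2 - 3840x - 3057


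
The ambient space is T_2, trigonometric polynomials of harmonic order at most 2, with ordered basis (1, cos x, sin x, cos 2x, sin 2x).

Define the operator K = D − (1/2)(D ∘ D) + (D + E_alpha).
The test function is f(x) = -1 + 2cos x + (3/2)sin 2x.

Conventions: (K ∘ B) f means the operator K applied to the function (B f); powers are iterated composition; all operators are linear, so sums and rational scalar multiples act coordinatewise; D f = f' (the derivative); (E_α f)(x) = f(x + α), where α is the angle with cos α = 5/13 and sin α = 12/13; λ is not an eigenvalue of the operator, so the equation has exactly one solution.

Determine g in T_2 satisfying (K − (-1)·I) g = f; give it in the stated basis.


write g with unknown coordinates in the stated basis and equate coefficients in (K − (-1)·I) g = f
solving from the highest basis element down gives g = -1/2 + (196/629)cos x + (304/629)sin x - (597/2320)cos 2x + (291/2320)sin 2x
check: K g = -1/2 + (1062/629)cos x - (304/629)sin x + (597/2320)cos 2x + (3189/2320)sin 2x
so K g − (-1)·g = -1 + 2cos x + (3/2)sin 2x = f ✓

the result is g(x) = -1/2 + (196/629)cos x + (304/629)sin x - (597/2320)cos 2x + (291/2320)sin 2x


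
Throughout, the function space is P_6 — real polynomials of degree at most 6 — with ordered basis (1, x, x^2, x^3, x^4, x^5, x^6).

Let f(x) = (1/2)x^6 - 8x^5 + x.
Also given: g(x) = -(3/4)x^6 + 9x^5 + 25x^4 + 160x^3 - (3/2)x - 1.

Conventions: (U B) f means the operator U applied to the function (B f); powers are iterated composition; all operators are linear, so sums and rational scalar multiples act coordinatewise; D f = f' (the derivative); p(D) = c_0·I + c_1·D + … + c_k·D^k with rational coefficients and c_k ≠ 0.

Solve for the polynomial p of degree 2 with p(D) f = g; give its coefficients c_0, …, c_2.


p(D) = -(3/2)·I − D − D^2, i.e. c_0 = -3/2, c_1 = -1, c_2 = -1

D^0 f = (1/2)x^6 - 8x^5 + x
D^1 f = 3x^5 - 40x^4 + 1
D^2 f = 15x^4 - 160x^3
matching coefficients of g against c_0 f + c_1 Df + … from the top degree down determines the c_i
solution: c_0 = -3/2, c_1 = -1, c_2 = -1


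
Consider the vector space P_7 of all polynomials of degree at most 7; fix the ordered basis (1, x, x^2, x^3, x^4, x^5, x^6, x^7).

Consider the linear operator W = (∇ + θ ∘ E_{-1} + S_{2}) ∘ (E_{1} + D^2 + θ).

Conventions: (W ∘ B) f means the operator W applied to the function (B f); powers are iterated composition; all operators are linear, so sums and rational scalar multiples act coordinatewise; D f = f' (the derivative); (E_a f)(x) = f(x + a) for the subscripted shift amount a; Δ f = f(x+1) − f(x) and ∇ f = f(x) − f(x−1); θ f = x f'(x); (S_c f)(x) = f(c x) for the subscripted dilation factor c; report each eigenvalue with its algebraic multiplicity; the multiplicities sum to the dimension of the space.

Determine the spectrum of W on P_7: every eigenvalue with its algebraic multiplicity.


image of 1: 1
image of x: 6x + 3
image of x^2: 18x^2 + 6x + 2
image of x^3: 44x^3 + 6x^2 + 27x + 11
image of x^4: 100x^4 + 4x^3 + 126x^2 + 12x - 14
image of x^5: 222x^5 + 10x^4 + 410x^3 - 60x^2 + 15x + 27
image of x^6: 490x^6 + 54x^5 + 1125x^4 - 300x^3 + 345x^2 + 18x - 34
image of x^7: 1080x^7 + 210x^6 + 2835x^5 - 770x^4 + 1645x^3 - 462x^2 + 21x + 51
the matrix is upper triangular; its diagonal is (1, 6, 18, 44, 100, 222, 490, 1080)
for a triangular matrix the eigenvalues are the diagonal entries, with algebraic multiplicity their repetition count

λ = 1 (multiplicity 1), λ = 6 (multiplicity 1), λ = 18 (multiplicity 1), λ = 44 (multiplicity 1), λ = 100 (multiplicity 1), λ = 222 (multiplicity 1), λ = 490 (multiplicity 1), λ = 1080 (multiplicity 1)


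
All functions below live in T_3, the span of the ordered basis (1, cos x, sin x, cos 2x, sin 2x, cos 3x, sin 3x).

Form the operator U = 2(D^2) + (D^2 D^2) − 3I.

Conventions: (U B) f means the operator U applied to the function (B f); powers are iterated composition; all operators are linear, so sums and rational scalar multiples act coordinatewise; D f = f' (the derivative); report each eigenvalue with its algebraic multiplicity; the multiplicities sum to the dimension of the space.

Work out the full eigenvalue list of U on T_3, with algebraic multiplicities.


image of 1: -3
image of cos x: -4cos x
image of sin x: -4sin x
image of cos 2x: 5cos 2x
image of sin 2x: 5sin 2x
image of cos 3x: 60cos 3x
image of sin 3x: 60sin 3x
the matrix is diagonal; its diagonal is (-3, -4, -4, 5, 5, 60, 60)
for a triangular matrix the eigenvalues are the diagonal entries, with algebraic multiplicity their repetition count

λ = -4 (multiplicity 2), λ = -3 (multiplicity 1), λ = 5 (multiplicity 2), λ = 60 (multiplicity 2)


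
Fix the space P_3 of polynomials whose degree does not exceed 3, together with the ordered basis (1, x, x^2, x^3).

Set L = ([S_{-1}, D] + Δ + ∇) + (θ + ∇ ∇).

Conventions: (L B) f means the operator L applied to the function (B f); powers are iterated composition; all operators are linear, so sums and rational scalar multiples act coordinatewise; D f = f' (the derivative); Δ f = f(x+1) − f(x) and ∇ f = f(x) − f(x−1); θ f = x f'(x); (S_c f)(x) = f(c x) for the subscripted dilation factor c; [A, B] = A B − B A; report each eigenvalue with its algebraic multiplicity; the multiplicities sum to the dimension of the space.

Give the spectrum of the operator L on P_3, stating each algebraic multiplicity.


λ = 0 (multiplicity 1), λ = 1 (multiplicity 1), λ = 2 (multiplicity 1), λ = 3 (multiplicity 1)

image of 1: 0
image of x: x + 4
image of x^2: 2x^2 + 2
image of x^3: 3x^3 + 12x^2 + 6x - 4
the matrix is upper triangular; its diagonal is (0, 1, 2, 3)
for a triangular matrix the eigenvalues are the diagonal entries, with algebraic multiplicity their repetition count


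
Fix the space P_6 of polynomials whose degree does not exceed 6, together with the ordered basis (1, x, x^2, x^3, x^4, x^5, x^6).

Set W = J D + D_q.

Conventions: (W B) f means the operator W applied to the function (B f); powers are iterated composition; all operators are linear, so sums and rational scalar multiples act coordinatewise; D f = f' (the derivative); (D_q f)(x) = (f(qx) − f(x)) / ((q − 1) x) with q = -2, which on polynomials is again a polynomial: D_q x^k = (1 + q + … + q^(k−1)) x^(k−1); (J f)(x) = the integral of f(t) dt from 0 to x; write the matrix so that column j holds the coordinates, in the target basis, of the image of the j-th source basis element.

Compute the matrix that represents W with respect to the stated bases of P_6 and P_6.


image of 1: 0
image of x: x + 1
image of x^2: x^2 - x
image of x^3: x^3 + 3x^2
image of x^4: x^4 - 5x^3
image of x^5: x^5 + 11x^4
image of x^6: x^6 - 21x^5
each image's coordinates form column j of the matrix

the matrix is [[0, 1, 0, 0, 0, 0, 0]; [0, 1, -1, 0, 0, 0, 0]; [0, 0, 1, 3, 0, 0, 0]; [0, 0, 0, 1, -5, 0, 0]; [0, 0, 0, 0, 1, 11, 0]; [0, 0, 0, 0, 0, 1, -21]; [0, 0, 0, 0, 0, 0, 1]] (rows listed top to bottom)


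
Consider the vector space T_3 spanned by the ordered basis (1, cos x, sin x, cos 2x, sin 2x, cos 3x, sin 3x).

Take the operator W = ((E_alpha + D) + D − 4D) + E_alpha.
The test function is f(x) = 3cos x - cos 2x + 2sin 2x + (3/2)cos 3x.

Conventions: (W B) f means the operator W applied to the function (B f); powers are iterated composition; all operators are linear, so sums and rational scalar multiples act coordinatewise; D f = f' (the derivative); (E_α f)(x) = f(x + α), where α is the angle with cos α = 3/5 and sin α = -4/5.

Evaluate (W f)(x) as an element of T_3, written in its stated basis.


E_alpha f = (9/5)cos x + (12/5)sin x - (41/25)cos 2x - (38/25)sin 2x - (351/250)cos 3x + (66/125)sin 3x
D f = -3sin x + 4cos 2x + 2sin 2x - (9/2)sin 3x
(E_alpha + D) f = (9/5)cos x - (3/5)sin x + (59/25)cos 2x + (12/25)sin 2x - (351/250)cos 3x - (993/250)sin 3x
D f = -3sin x + 4cos 2x + 2sin 2x - (9/2)sin 3x
D f = -3sin x + 4cos 2x + 2sin 2x - (9/2)sin 3x
(-4D) f = 12sin x - 16cos 2x - 8sin 2x + 18sin 3x
((E_alpha + D) + D − 4D) f = (9/5)cos x + (42/5)sin x - (241/25)cos 2x - (138/25)sin 2x - (351/250)cos 3x + (1191/125)sin 3x
E_alpha f = (9/5)cos x + (12/5)sin x - (41/25)cos 2x - (38/25)sin 2x - (351/250)cos 3x + (66/125)sin 3x
(((E_alpha + D) + D − 4D) + E_alpha) f = (18/5)cos x + (54/5)sin x - (282/25)cos 2x - (176/25)sin 2x - (351/125)cos 3x + (1257/125)sin 3x

the result is g(x) = (18/5)cos x + (54/5)sin x - (282/25)cos 2x - (176/25)sin 2x - (351/125)cos 3x + (1257/125)sin 3x


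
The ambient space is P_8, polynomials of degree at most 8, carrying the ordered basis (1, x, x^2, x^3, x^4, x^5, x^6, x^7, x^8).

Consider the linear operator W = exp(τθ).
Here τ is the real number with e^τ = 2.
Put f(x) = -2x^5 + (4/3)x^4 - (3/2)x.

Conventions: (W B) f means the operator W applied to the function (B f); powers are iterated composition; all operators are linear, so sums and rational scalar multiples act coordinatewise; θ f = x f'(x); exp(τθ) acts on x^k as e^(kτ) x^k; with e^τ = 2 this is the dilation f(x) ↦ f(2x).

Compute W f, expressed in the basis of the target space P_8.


the result is g(x) = -64x^5 + (64/3)x^4 - 3x

exp(τθ) x^k = e^(kτ) x^k; with e^τ = 2 this sends x^k to 2^k x^k
x ↦ 2 x
x^4 ↦ 16 x^4
x^5 ↦ 32 x^5
applying this coordinatewise to f: exp(τθ) f = -64x^5 + (64/3)x^4 - 3x


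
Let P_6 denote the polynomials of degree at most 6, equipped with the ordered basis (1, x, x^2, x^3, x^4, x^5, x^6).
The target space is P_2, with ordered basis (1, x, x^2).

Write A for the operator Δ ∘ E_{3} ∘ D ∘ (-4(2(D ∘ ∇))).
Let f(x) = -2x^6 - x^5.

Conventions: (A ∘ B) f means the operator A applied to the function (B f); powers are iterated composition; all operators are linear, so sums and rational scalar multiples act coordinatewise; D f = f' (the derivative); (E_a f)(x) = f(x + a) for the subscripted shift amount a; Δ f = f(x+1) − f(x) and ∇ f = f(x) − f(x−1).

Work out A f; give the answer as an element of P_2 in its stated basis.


the image equals g(x) = 5760x^2 + 35520x + 55680

∇ f = -12x^5 + 25x^4 - 30x^3 + 20x^2 - 7x + 1
D ∇ f = -60x^4 + 100x^3 - 90x^2 + 40x - 7
(2(D ∘ ∇)) f = -120x^4 + 200x^3 - 180x^2 + 80x - 14
(-4(2(D ∘ ∇))) f = 480x^4 - 800x^3 + 720x^2 - 320x + 56
D (-4(2(D ∘ ∇))) f = 1920x^3 - 2400x^2 + 1440x - 320
E_{3} D (-4(2(D ∘ ∇))) f = 1920x^3 + 14880x^2 + 38880x + 34240
Δ E_{3} D (-4(2(D ∘ ∇))) f = 5760x^2 + 35520x + 55680


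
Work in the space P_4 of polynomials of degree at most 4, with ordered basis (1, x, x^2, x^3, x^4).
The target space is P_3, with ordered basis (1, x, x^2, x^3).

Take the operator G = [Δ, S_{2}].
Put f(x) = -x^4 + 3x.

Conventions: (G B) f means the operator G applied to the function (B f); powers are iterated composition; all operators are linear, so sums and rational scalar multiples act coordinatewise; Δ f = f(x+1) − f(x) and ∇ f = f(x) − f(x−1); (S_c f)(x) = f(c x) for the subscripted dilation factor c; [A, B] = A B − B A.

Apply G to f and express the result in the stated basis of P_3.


the result is g(x) = -32x^3 - 72x^2 - 56x - 12

S_{2} f = -16x^4 + 6x
Δ S_{2} f = -64x^3 - 96x^2 - 64x - 10
Δ f = -4x^3 - 6x^2 - 4x + 2
S_{2} Δ f = -32x^3 - 24x^2 - 8x + 2
[Δ, S_{2}] f = -32x^3 - 72x^2 - 56x - 12


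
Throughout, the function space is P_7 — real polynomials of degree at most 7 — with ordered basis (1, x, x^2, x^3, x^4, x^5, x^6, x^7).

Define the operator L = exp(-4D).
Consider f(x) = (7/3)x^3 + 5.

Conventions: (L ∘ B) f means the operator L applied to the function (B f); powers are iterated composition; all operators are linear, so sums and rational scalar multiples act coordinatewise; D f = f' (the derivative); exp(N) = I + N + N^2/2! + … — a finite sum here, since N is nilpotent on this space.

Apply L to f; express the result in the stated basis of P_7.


the result is g(x) = (7/3)x^3 - 28x^2 + 112x - 433/3

order-1 term: -28x^2
order-2 term: 112x
order-3 term: -448/3
the series for exp(-4D) f terminates at order 3
exp(-4D) f = (7/3)x^3 - 28x^2 + 112x - 433/3


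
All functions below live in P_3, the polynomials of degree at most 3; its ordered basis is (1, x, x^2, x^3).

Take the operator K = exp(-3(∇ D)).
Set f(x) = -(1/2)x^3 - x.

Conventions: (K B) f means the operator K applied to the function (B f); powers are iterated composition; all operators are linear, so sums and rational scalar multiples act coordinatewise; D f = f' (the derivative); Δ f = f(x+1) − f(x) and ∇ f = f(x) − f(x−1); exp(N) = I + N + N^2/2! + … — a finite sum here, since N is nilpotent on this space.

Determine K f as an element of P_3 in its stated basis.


g(x) = -(1/2)x^3 + 8x - 9/2

order-1 term: 9x - 9/2
the series for exp(-3(∇ D)) f terminates at order 1
exp(-3(∇ D)) f = -(1/2)x^3 + 8x - 9/2


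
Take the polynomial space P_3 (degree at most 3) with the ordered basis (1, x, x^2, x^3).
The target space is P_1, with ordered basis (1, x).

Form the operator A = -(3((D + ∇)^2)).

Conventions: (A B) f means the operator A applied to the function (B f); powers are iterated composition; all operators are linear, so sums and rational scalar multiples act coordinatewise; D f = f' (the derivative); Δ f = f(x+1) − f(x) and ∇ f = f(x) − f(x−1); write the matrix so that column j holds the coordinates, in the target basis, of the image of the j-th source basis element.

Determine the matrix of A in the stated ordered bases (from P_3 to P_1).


the matrix is [[0, 0, -24, 36]; [0, 0, 0, -72]] (rows listed top to bottom)

image of 1: 0
image of x: 0
image of x^2: -24
image of x^3: -72x + 36
each image's coordinates form column j of the matrix


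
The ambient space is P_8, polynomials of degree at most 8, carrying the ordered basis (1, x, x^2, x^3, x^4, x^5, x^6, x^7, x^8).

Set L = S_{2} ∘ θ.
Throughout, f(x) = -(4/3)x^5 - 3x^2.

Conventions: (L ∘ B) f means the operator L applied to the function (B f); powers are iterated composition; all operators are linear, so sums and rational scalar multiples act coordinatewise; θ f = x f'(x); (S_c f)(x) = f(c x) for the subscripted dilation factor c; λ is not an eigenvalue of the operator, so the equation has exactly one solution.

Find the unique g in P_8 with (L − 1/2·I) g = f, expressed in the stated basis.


write g with unknown coordinates in the stated basis and equate coefficients in (L − 1/2·I) g = f
solving from the highest basis element down gives g = -(8/957)x^5 - (2/5)x^2
check: L g = -(1280/957)x^5 - (16/5)x^2
so L g − 1/2·g = -(4/3)x^5 - 3x^2 = f ✓

the image equals g(x) = -(8/957)x^5 - (2/5)x^2


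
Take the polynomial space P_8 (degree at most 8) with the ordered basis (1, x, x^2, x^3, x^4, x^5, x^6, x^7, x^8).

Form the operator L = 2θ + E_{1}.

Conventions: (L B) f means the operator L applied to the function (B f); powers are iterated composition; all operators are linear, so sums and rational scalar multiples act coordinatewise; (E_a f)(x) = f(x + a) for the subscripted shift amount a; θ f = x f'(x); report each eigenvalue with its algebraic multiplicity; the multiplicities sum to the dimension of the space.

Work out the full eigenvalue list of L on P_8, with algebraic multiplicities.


image of 1: 1
image of x: 3x + 1
image of x^2: 5x^2 + 2x + 1
image of x^3: 7x^3 + 3x^2 + 3x + 1
image of x^4: 9x^4 + 4x^3 + 6x^2 + 4x + 1
image of x^5: 11x^5 + 5x^4 + 10x^3 + 10x^2 + 5x + 1
image of x^6: 13x^6 + 6x^5 + 15x^4 + 20x^3 + 15x^2 + 6x + 1
image of x^7: 15x^7 + 7x^6 + 21x^5 + 35x^4 + 35x^3 + 21x^2 + 7x + 1
image of x^8: 17x^8 + 8x^7 + 28x^6 + 56x^5 + 70x^4 + 56x^3 + 28x^2 + 8x + 1
the matrix is upper triangular; its diagonal is (1, 3, 5, 7, 9, 11, 13, 15, 17)
for a triangular matrix the eigenvalues are the diagonal entries, with algebraic multiplicity their repetition count

λ = 1 (multiplicity 1), λ = 3 (multiplicity 1), λ = 5 (multiplicity 1), λ = 7 (multiplicity 1), λ = 9 (multiplicity 1), λ = 11 (multiplicity 1), λ = 13 (multiplicity 1), λ = 15 (multiplicity 1), λ = 17 (multiplicity 1)


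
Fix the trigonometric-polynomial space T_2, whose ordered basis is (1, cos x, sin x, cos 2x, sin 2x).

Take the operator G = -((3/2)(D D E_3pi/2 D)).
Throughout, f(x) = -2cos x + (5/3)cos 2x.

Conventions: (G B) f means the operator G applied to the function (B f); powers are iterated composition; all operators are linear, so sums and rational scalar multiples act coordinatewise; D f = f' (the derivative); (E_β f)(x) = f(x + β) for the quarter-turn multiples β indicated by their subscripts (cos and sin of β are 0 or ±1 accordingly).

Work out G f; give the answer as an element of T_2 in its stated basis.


g(x) = -3cos x + 20sin 2x

D f = 2sin x - (10/3)sin 2x
E_3pi/2 D f = -2cos x + (10/3)sin 2x
D (E_3pi/2 D) f = 2sin x + (20/3)cos 2x
D D (E_3pi/2 D) f = 2cos x - (40/3)sin 2x
((3/2)(D D E_3pi/2 D)) f = 3cos x - 20sin 2x
(-((3/2)(D D E_3pi/2 D))) f = -3cos x + 20sin 2x


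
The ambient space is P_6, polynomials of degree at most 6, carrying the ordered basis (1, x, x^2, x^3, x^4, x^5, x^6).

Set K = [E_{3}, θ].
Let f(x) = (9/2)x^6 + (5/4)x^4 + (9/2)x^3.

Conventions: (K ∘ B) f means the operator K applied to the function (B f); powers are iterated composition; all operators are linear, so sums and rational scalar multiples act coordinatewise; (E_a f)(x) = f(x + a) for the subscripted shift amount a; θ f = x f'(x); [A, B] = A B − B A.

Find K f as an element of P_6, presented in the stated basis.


θ f = 27x^6 + 5x^4 + (27/2)x^3
E_{3} θ f = 27x^6 + 486x^5 + 3650x^4 + (29307/2)x^3 + (66393/2)x^2 + (80541/2)x + 40905/2
E_{3} f = (9/2)x^6 + 81x^5 + (2435/4)x^4 + (4899/2)x^3 + (11151/2)x^2 + (13635/2)x + 14013/4
θ E_{3} f = 27x^6 + 405x^5 + 2435x^4 + (14697/2)x^3 + 11151x^2 + (13635/2)x
[E_{3}, θ] f = 81x^5 + 1215x^4 + 7305x^3 + (44091/2)x^2 + 33453x + 40905/2

the image equals g(x) = 81x^5 + 1215x^4 + 7305x^3 + (44091/2)x^2 + 33453x + 40905/2


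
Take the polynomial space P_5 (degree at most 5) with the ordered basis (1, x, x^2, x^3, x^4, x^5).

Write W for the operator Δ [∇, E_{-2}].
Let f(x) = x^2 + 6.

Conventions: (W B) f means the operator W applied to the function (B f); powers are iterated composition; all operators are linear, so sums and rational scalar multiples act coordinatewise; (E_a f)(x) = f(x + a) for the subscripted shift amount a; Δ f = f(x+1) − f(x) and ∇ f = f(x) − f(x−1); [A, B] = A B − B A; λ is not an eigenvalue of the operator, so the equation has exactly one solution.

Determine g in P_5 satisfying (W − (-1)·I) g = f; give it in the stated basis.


the result is g(x) = x^2 + 6

write g with unknown coordinates in the stated basis and equate coefficients in (W − (-1)·I) g = f
solving from the highest basis element down gives g = x^2 + 6
check: W g = 0
so W g − (-1)·g = x^2 + 6 = f ✓


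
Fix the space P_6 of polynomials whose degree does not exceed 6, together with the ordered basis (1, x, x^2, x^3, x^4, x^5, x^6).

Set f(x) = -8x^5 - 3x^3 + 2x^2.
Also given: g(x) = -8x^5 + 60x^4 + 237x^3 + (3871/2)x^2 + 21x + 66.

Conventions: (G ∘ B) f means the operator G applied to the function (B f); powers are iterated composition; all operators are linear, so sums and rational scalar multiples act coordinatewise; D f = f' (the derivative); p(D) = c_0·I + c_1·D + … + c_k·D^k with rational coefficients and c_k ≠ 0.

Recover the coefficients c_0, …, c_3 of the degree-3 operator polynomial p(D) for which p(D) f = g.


c_0 = 1, c_1 = -3/2, c_2 = -3/2, c_3 = -4

D^0 f = -8x^5 - 3x^3 + 2x^2
D^1 f = -40x^4 - 9x^2 + 4x
D^2 f = -160x^3 - 18x + 4
D^3 f = -480x^2 - 18
matching coefficients of g against c_0 f + c_1 Df + … from the top degree down determines the c_i
solution: c_0 = 1, c_1 = -3/2, c_2 = -3/2, c_3 = -4


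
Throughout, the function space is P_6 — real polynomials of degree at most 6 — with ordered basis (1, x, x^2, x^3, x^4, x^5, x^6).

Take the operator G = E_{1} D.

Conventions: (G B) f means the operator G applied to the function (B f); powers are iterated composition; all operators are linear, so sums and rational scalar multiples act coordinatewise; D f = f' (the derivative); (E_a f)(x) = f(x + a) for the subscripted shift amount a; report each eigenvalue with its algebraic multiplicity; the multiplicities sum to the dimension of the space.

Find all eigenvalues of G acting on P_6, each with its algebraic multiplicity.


λ = 0 (multiplicity 7)

image of 1: 0
image of x: 1
image of x^2: 2x + 2
image of x^3: 3x^2 + 6x + 3
image of x^4: 4x^3 + 12x^2 + 12x + 4
image of x^5: 5x^4 + 20x^3 + 30x^2 + 20x + 5
image of x^6: 6x^5 + 30x^4 + 60x^3 + 60x^2 + 30x + 6
the matrix is upper triangular; its diagonal is (0, 0, 0, 0, 0, 0, 0)
for a triangular matrix the eigenvalues are the diagonal entries, with algebraic multiplicity their repetition count


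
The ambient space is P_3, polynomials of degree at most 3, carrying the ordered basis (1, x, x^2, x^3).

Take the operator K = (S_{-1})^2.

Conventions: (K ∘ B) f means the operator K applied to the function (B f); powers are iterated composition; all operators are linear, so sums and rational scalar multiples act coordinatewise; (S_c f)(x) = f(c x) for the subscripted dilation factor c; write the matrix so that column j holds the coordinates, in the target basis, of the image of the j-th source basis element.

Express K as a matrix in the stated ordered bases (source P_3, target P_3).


image of 1: 1
image of x: x
image of x^2: x^2
image of x^3: x^3
each image's coordinates form column j of the matrix

the matrix is [[1, 0, 0, 0]; [0, 1, 0, 0]; [0, 0, 1, 0]; [0, 0, 0, 1]] (rows listed top to bottom)


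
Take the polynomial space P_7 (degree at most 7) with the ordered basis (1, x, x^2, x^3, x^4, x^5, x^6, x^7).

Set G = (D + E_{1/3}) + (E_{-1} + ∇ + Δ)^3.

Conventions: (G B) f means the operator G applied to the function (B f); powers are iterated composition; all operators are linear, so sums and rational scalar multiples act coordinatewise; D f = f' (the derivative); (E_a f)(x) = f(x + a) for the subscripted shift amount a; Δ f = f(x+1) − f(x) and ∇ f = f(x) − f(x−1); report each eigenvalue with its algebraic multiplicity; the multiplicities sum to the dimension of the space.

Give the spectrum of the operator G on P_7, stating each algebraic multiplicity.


image of 1: 2
image of x: 2x + 13/3
image of x^2: 2x^2 + (26/3)x + 82/9
image of x^3: 2x^3 + 13x^2 + (82/3)x + 730/27
image of x^4: 2x^4 + (52/3)x^3 + (164/3)x^2 + (2920/27)x + 6562/81
image of x^5: 2x^5 + (65/3)x^4 + (820/9)x^3 + (7300/27)x^2 + (32810/81)x + 59050/243
image of x^6: 2x^6 + 26x^5 + (410/3)x^4 + (14600/27)x^3 + (32810/27)x^2 + (118100/81)x + 531442/729
image of x^7: 2x^7 + (91/3)x^6 + (574/3)x^5 + (25550/27)x^4 + (229670/81)x^3 + (413350/81)x^2 + (3720094/729)x + 4782970/2187
the matrix is upper triangular; its diagonal is (2, 2, 2, 2, 2, 2, 2, 2)
for a triangular matrix the eigenvalues are the diagonal entries, with algebraic multiplicity their repetition count

λ = 2 (multiplicity 8)


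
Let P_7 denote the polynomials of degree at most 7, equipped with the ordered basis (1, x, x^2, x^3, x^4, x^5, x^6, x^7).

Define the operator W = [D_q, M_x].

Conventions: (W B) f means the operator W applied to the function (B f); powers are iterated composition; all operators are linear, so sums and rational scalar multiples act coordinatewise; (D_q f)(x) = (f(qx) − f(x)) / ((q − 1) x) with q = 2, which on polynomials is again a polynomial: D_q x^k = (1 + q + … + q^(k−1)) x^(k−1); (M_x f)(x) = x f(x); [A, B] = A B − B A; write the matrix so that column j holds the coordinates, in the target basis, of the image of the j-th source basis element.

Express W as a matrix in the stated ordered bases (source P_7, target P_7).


image of 1: 1
image of x: 2x
image of x^2: 4x^2
image of x^3: 8x^3
image of x^4: 16x^4
image of x^5: 32x^5
image of x^6: 64x^6
image of x^7: 128x^7
each image's coordinates form column j of the matrix

the matrix is [[1, 0, 0, 0, 0, 0, 0, 0]; [0, 2, 0, 0, 0, 0, 0, 0]; [0, 0, 4, 0, 0, 0, 0, 0]; [0, 0, 0, 8, 0, 0, 0, 0]; [0, 0, 0, 0, 16, 0, 0, 0]; [0, 0, 0, 0, 0, 32, 0, 0]; [0, 0, 0, 0, 0, 0, 64, 0]; [0, 0, 0, 0, 0, 0, 0, 128]] (rows listed top to bottom)


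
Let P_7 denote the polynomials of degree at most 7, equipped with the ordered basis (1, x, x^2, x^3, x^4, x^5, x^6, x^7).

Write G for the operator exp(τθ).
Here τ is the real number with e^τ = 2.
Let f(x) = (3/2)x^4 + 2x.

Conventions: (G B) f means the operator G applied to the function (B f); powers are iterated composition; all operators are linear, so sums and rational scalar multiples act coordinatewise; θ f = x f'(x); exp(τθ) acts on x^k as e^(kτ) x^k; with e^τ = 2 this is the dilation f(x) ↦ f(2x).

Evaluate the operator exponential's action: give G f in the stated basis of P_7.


g(x) = 24x^4 + 4x

exp(τθ) x^k = e^(kτ) x^k; with e^τ = 2 this sends x^k to 2^k x^k
x ↦ 2 x
x^4 ↦ 16 x^4
applying this coordinatewise to f: exp(τθ) f = 24x^4 + 4x


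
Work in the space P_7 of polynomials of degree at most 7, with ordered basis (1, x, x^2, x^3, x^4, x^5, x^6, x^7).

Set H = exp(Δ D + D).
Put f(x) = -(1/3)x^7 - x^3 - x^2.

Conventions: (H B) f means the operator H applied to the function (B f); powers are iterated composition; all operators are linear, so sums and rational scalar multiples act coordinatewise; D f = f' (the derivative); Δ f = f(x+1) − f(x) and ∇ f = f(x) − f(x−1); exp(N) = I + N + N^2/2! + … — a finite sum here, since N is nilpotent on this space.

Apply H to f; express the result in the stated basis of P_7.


order-1 term: -(7/3)x^6 - 14x^5 - 35x^4 - (140/3)x^3 - 38x^2 - 22x - 22/3
order-2 term: -7x^5 - 70x^4 - 280x^3 - 560x^2 - 563x - 231
order-3 term: -(35/3)x^4 - 140x^3 - 630x^2 - 1260x - 946
order-4 term: -(35/3)x^3 - 140x^2 - 560x - 2240/3
order-5 term: -7x^2 - 70x - 175
order-6 term: -(7/3)x - 14
order-7 term: -1/3
the series for exp(Δ D + D) f terminates at order 7
exp(Δ D + D) f = -(1/3)x^7 - (7/3)x^6 - 21x^5 - (350/3)x^4 - (1438/3)x^3 - 1376x^2 - (7432/3)x - 6361/3

g(x) = -(1/3)x^7 - (7/3)x^6 - 21x^5 - (350/3)x^4 - (1438/3)x^3 - 1376x^2 - (7432/3)x - 6361/3


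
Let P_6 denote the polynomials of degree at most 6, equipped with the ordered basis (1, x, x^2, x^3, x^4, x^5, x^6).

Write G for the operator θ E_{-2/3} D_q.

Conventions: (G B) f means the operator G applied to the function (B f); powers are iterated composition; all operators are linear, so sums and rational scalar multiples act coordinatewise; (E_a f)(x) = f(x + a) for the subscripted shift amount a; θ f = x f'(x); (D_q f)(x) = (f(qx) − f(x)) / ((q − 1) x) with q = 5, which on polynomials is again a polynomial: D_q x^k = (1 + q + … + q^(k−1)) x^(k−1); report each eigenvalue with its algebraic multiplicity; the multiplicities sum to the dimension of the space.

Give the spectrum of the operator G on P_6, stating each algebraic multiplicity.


λ = 0 (multiplicity 7)

image of 1: 0
image of x: 0
image of x^2: 6x
image of x^3: 62x^2 - (124/3)x
image of x^4: 468x^3 - 624x^2 + 208x
image of x^5: 3124x^4 - 6248x^3 + (12496/3)x^2 - (24992/27)x
image of x^6: 19530x^5 - 52080x^4 + 52080x^3 - (69440/3)x^2 + (34720/9)x
the matrix is upper triangular; its diagonal is (0, 0, 0, 0, 0, 0, 0)
for a triangular matrix the eigenvalues are the diagonal entries, with algebraic multiplicity their repetition count


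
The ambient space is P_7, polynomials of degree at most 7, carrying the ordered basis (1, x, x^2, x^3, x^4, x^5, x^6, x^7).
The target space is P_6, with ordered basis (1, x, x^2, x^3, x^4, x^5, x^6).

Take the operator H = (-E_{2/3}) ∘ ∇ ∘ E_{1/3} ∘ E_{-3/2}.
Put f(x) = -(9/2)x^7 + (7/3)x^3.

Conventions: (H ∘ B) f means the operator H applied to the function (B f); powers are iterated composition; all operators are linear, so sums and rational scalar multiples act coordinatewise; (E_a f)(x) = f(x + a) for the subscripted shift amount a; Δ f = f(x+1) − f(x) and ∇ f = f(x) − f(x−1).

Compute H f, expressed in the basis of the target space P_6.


E_{-3/2} f = -(9/2)x^7 + (189/4)x^6 - (1701/8)x^5 + (8505/16)x^4 - (76321/96)x^3 + (45255/64)x^2 - (43911/128)x + 17667/256
E_{1/3} E_{-3/2} f = -(9/2)x^7 + (147/4)x^6 - (1029/8)x^5 + (12005/48)x^4 - (83363/288)x^3 + (112945/576)x^2 - (724759/10368)x + 593047/62208
∇ E_{1/3} E_{-3/2} f = -(63/2)x^6 + 315x^5 - (10815/8)x^4 + (19075/6)x^3 - (412895/96)x^2 + (454475/144)x - 10113181/10368
E_{2/3} (∇ ∘ E_{1/3}) E_{-3/2} f = -(63/2)x^6 + 189x^5 - (4095/8)x^4 + (1575/2)x^3 - (22645/32)x^2 + (5509/16)x - 26599/384
(-E_{2/3}) (∇ ∘ E_{1/3}) E_{-3/2} f = (63/2)x^6 - 189x^5 + (4095/8)x^4 - (1575/2)x^3 + (22645/32)x^2 - (5509/16)x + 26599/384

the image equals g(x) = (63/2)x^6 - 189x^5 + (4095/8)x^4 - (1575/2)x^3 + (22645/32)x^2 - (5509/16)x + 26599/384


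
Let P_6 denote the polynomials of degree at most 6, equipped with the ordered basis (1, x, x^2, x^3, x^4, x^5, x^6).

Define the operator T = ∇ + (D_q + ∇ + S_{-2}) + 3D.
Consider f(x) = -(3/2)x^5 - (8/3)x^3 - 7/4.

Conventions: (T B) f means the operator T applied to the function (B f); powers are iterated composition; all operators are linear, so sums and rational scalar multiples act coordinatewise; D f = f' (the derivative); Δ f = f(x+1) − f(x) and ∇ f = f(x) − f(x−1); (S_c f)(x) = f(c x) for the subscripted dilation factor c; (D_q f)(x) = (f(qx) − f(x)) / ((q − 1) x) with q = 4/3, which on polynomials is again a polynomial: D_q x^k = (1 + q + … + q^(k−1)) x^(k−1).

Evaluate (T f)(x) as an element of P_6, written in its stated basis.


∇ f = -(15/2)x^4 + 15x^3 - 23x^2 + (31/2)x - 25/6
D_q f = -(781/54)x^4 - (296/27)x^2
∇ f = -(15/2)x^4 + 15x^3 - 23x^2 + (31/2)x - 25/6
S_{-2} f = 48x^5 + (64/3)x^3 - 7/4
(D_q + ∇ + S_{-2}) f = 48x^5 - (593/27)x^4 + (109/3)x^3 - (917/27)x^2 + (31/2)x - 71/12
D f = -(15/2)x^4 - 8x^2
(3D) f = -(45/2)x^4 - 24x^2
(∇ + (D_q + ∇ + S_{-2}) + 3D) f = 48x^5 - (1403/27)x^4 + (154/3)x^3 - (2186/27)x^2 + 31x - 121/12

the result is g(x) = 48x^5 - (1403/27)x^4 + (154/3)x^3 - (2186/27)x^2 + 31x - 121/12


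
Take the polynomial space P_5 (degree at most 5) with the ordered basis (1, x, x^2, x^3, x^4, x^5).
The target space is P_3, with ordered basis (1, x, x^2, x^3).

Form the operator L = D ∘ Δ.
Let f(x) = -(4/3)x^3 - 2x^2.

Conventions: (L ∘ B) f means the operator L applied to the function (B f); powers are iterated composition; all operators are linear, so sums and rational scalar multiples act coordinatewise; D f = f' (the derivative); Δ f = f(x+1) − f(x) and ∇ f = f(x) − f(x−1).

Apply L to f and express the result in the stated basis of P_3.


the image equals g(x) = -8x - 8

Δ f = -4x^2 - 8x - 10/3
D Δ f = -8x - 8


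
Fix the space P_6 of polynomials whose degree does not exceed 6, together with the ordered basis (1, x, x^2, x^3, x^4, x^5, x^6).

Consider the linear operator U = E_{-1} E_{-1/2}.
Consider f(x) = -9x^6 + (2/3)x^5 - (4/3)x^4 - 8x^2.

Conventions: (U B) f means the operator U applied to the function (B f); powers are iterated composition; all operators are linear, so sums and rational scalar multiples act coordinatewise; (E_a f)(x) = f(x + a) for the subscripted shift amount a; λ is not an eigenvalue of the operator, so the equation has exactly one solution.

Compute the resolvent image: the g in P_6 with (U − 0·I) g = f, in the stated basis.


write g with unknown coordinates in the stated basis and equate coefficients in (U − 0·I) g = f
solving from the highest basis element down gives g = -9x^6 - (241/3)x^5 - (3601/12)x^4 - (1201/2)x^3 - (10991/16)x^2 - (6963/16)x - 7821/64
check: U g = -9x^6 + (2/3)x^5 - (4/3)x^4 - 8x^2
so U g − 0·g = -9x^6 + (2/3)x^5 - (4/3)x^4 - 8x^2 = f ✓

the result is g(x) = -9x^6 - (241/3)x^5 - (3601/12)x^4 - (1201/2)x^3 - (10991/16)x^2 - (6963/16)x - 7821/64


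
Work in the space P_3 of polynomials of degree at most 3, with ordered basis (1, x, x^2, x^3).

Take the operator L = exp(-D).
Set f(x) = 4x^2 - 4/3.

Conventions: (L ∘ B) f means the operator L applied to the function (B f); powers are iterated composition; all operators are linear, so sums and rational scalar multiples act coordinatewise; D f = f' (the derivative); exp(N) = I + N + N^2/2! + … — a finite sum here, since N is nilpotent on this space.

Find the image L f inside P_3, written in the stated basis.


order-1 term: -8x
order-2 term: 4
the series for exp(-D) f terminates at order 2
exp(-D) f = 4x^2 - 8x + 8/3

g(x) = 4x^2 - 8x + 8/3


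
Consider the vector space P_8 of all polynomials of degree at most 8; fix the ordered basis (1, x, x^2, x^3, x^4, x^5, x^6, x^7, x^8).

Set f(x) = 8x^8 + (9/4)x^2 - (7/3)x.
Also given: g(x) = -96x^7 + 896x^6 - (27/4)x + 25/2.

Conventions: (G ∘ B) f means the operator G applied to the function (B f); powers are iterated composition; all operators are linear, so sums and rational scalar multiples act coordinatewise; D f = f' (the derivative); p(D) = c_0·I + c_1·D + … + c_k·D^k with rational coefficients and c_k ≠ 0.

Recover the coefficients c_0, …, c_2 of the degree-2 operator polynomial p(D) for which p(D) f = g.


D^0 f = 8x^8 + (9/4)x^2 - (7/3)x
D^1 f = 64x^7 + (9/2)x - 7/3
D^2 f = 448x^6 + 9/2
matching coefficients of g against c_0 f + c_1 Df + … from the top degree down determines the c_i
solution: c_0 = 0, c_1 = -3/2, c_2 = 2

c_0 = 0, c_1 = -3/2, c_2 = 2


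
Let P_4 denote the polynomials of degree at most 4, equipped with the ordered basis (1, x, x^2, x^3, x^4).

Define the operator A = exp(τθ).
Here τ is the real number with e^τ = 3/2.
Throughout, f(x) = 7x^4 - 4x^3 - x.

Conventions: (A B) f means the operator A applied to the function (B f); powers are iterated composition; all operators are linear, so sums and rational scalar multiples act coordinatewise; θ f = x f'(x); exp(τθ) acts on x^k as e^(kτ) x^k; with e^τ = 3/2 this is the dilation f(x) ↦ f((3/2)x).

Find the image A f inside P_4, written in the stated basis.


the image equals g(x) = (567/16)x^4 - (27/2)x^3 - (3/2)x

exp(τθ) x^k = e^(kτ) x^k; with e^τ = 3/2 this sends x^k to (3/2)^k x^k
x ↦ 3/2 x
x^3 ↦ 27/8 x^3
x^4 ↦ 81/16 x^4
applying this coordinatewise to f: exp(τθ) f = (567/16)x^4 - (27/2)x^3 - (3/2)x
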